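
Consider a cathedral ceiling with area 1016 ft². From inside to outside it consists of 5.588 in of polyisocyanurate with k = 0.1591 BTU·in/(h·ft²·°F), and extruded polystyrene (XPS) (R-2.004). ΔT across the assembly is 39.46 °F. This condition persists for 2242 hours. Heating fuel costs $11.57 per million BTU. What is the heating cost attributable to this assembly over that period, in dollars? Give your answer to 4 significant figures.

28.01 dollars

5.588/0.1591 = 35.123
R_total = 35.123 + 2.004 = 37.127 ft²·°F·h/BTU
Q = 1016 × 39.46 / 37.127 = 1079.9 BTU/h
E = 1079.9 × 2242 = 2421000 BTU
Cost = 2421000/10⁶ × 11.57 = $28.011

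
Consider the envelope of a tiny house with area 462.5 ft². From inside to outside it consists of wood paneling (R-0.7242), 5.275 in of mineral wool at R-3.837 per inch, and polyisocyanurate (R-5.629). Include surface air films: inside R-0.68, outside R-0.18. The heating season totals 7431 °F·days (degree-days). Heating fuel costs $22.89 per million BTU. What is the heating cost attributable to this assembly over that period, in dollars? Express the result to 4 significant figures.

68.77 dollars

5.275 × 3.837 = 20.24
R_total = 0.68 + 0.7242 + 20.24 + 5.629 + 0.18 = 27.453 ft²·°F·h/BTU
E = A × HDD × 24 / R = 462.5 × 7431 × 24 / 27.453 = 3004500 BTU
Cost = 3004500/10⁶ × 22.89 = $68.773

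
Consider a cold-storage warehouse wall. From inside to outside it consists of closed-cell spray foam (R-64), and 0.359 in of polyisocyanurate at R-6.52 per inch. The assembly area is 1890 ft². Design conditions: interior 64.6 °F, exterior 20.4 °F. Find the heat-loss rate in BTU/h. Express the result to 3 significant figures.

1260 BTU/h

0.359 × 6.52 = 2.341
R_total = 64 + 2.341 = 66.34 ft²·°F·h/BTU
Q = A·ΔT/R = 1890 × (64.6 − 20.4) / 66.34 = 1259 BTU/h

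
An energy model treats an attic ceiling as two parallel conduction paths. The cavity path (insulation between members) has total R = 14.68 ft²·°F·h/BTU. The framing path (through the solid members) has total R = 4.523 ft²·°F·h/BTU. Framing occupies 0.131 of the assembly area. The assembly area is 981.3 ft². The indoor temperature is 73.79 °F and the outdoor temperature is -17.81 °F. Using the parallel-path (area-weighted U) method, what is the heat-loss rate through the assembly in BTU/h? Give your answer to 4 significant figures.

U_eff = 0.869/14.68 + 0.131/4.523 = 0.059196 + 0.028963 = 0.088159
R_eff = 1/U_eff = 11.343 ft²·°F·h/BTU
Q = 981.3 × (73.79 − (-17.81)) / 11.343 = 7924.4 BTU/h

7924 BTU/h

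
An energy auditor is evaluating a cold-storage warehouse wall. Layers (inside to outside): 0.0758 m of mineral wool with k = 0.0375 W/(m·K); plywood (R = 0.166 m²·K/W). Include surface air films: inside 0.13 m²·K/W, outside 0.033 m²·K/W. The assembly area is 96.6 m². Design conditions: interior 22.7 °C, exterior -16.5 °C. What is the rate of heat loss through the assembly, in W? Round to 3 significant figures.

1610 W

0.0758/0.0375 = 2.021
R_total = 0.13 + 2.021 + 0.166 + 0.033 = 2.35 m²·K/W
Q = A·ΔT/R = 96.6 × (22.7 − (-16.5)) / 2.35 = 1611 W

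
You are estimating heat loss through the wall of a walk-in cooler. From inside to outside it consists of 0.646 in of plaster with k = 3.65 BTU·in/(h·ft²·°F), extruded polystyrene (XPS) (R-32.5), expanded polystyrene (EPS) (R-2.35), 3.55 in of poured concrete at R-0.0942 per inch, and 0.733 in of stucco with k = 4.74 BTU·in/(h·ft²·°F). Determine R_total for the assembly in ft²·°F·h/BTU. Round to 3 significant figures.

35.5 ft²·°F·h/BTU

0.646/3.65 = 0.177
3.55 × 0.0942 = 0.3344
0.733/4.74 = 0.1546
R_total = 0.177 + 32.5 + 2.35 + 0.3344 + 0.1546 = 35.52 ft²·°F·h/BTU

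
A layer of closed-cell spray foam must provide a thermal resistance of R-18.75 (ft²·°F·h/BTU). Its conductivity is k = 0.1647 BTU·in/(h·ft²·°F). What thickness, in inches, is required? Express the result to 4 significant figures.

3.088 in

L = R × k = 18.75 × 0.1647 = 3.0881 in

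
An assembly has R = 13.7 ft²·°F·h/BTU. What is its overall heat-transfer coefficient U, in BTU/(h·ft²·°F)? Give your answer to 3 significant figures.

U = 1/R = 1/13.7 = 0.07299

0.0730 BTU/(h·ft²·°F)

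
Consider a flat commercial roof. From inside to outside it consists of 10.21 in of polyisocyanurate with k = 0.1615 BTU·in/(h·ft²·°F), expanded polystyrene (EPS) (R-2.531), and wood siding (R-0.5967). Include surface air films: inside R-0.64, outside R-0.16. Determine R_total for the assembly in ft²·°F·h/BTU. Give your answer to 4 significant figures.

67.15 ft²·°F·h/BTU

10.21/0.1615 = 63.22
R_total = 0.64 + 63.22 + 2.531 + 0.5967 + 0.16 = 67.148 ft²·°F·h/BTU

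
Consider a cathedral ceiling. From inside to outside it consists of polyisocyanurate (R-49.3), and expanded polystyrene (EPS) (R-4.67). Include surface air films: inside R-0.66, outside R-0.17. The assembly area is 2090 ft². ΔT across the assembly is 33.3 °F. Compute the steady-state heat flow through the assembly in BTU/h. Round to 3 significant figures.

1270 BTU/h

R_total = 0.66 + 49.3 + 4.67 + 0.17 = 54.8 ft²·°F·h/BTU
Q = A·ΔT/R = 2090 × 33.3 / 54.8 = 1270 BTU/h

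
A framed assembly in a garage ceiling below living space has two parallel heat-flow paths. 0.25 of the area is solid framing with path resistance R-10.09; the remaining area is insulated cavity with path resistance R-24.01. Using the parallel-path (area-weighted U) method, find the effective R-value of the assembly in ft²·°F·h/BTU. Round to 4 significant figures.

U_eff = 0.75/24.01 + 0.25/10.09 = 0.031237 + 0.024777 = 0.056014
R_eff = 1/U_eff = 17.853 ft²·°F·h/BTU

17.85 ft²·°F·h/BTU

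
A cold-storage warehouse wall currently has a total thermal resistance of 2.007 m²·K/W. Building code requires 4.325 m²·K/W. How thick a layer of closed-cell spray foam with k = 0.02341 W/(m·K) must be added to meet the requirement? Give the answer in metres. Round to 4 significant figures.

ΔR = 4.325 − 2.007 = 2.318 m²·K/W
L = ΔR × k = 2.318 × 0.02341 = 0.054264 m

0.05426 m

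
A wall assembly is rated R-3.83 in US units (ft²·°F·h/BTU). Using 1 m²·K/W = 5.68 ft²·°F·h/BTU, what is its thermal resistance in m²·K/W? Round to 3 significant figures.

R_SI = 3.83/5.68 = 0.6743

0.674 m²·K/W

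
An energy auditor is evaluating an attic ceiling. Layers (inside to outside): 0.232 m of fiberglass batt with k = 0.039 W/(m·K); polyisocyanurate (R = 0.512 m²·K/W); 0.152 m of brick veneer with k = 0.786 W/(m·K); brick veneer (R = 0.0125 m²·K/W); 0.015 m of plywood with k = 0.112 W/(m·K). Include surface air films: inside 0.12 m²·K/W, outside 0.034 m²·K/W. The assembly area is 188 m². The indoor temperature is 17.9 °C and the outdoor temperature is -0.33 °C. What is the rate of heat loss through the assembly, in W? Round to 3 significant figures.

493 W

0.232/0.039 = 5.949
0.152/0.786 = 0.1934
0.015/0.112 = 0.1339
R_total = 0.12 + 5.949 + 0.512 + 0.1934 + 0.0125 + 0.1339 + 0.034 = 6.955 m²·K/W
Q = A·ΔT/R = 188 × (17.9 − (-0.33)) / 6.955 = 492.8 W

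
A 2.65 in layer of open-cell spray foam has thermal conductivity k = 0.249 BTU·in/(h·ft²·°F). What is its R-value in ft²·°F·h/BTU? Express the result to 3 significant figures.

R = L/k = 2.65/0.249 = 10.64 ft²·°F·h/BTU

10.6 ft²·°F·h/BTU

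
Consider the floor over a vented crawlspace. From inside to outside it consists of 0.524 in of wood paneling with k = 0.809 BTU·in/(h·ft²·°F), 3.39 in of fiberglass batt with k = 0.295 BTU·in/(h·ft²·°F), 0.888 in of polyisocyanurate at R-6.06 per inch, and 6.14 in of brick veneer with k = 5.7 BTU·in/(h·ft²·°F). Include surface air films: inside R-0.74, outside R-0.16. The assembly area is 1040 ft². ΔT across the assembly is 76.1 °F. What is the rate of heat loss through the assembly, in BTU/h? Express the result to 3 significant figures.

4060 BTU/h

0.524/0.809 = 0.6477
3.39/0.295 = 11.49
0.888 × 6.06 = 5.381
6.14/5.7 = 1.077
R_total = 0.74 + 0.6477 + 11.49 + 5.381 + 1.077 + 0.16 = 19.5 ft²·°F·h/BTU
Q = A·ΔT/R = 1040 × 76.1 / 19.5 = 4059 BTU/h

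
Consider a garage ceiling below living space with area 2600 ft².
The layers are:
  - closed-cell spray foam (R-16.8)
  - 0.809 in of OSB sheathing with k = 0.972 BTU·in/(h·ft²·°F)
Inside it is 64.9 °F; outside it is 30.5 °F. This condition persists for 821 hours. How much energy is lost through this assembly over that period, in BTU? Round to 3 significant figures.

0.809/0.972 = 0.8323
R_total = 16.8 + 0.8323 = 17.63 ft²·°F·h/BTU
Q = 2600 × (64.9 − 30.5) / 17.63 = 5073 BTU/h
E = 5073 × 821 = 4165000 BTU

4160000 BTU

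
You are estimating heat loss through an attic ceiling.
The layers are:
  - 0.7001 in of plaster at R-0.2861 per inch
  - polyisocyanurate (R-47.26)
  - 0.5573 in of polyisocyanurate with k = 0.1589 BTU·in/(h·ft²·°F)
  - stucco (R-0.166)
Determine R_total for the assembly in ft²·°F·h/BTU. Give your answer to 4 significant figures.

0.7001 × 0.2861 = 0.2003
0.5573/0.1589 = 3.5072
R_total = 0.2003 + 47.26 + 3.5072 + 0.166 = 51.134 ft²·°F·h/BTU

51.13 ft²·°F·h/BTU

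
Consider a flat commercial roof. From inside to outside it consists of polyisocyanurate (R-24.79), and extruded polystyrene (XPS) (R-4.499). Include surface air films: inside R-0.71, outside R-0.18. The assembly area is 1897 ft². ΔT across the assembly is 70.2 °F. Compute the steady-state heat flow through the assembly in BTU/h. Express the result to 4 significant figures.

R_total = 0.71 + 24.79 + 4.499 + 0.18 = 30.179 ft²·°F·h/BTU
Q = A·ΔT/R = 1897 × 70.2 / 30.179 = 4412.7 BTU/h

4413 BTU/h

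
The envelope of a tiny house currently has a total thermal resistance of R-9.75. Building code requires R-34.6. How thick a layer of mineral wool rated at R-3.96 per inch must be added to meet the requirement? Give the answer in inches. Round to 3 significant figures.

6.28 in

ΔR = 34.6 − 9.75 = 24.85 ft²·°F·h/BTU
L = ΔR / (R/in) = 24.85/3.96 = 6.275 in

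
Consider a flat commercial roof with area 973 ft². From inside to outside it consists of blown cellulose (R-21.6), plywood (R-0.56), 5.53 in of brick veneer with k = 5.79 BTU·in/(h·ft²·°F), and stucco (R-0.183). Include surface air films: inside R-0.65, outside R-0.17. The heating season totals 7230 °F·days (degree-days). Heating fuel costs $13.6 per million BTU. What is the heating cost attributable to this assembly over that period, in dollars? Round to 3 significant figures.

5.53/5.79 = 0.9551
R_total = 0.65 + 21.6 + 0.56 + 0.9551 + 0.183 + 0.17 = 24.12 ft²·°F·h/BTU
E = A × HDD × 24 / R = 973 × 7230 × 24 / 24.12 = 7000000 BTU
Cost = 7000000/10⁶ × 13.6 = $95.2

95.2 dollars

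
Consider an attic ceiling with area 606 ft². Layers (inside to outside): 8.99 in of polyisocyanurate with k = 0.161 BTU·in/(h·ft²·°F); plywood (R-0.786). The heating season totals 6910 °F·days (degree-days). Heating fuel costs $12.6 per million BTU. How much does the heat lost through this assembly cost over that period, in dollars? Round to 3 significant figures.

22.4 dollars

8.99/0.161 = 55.84
R_total = 55.84 + 0.786 = 56.62 ft²·°F·h/BTU
E = A × HDD × 24 / R = 606 × 6910 × 24 / 56.62 = 1775000 BTU
Cost = 1775000/10⁶ × 12.6 = $22.36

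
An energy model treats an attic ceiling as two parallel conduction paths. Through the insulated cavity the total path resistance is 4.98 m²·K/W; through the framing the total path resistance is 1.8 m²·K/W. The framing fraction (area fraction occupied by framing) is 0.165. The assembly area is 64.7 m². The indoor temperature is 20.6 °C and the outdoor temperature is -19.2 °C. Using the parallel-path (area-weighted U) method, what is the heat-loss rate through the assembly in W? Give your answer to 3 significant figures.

668 W

U_eff = 0.835/4.98 + 0.165/1.8 = 0.1677 + 0.09167 = 0.2593
R_eff = 1/U_eff = 3.856 m²·K/W
Q = 64.7 × (20.6 − (-19.2)) / 3.856 = 667.8 W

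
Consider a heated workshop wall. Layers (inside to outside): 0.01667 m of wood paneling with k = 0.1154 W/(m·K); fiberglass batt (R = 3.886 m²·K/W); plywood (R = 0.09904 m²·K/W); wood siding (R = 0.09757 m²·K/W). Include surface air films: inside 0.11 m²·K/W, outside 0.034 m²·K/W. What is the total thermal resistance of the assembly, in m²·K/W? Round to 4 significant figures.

4.371 m²·K/W

0.01667/0.1154 = 0.14445
R_total = 0.11 + 0.14445 + 3.886 + 0.09904 + 0.09757 + 0.034 = 4.3711 m²·K/W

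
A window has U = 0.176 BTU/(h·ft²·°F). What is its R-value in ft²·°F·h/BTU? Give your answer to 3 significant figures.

5.68 ft²·°F·h/BTU

R = 1/U = 1/0.176 = 5.682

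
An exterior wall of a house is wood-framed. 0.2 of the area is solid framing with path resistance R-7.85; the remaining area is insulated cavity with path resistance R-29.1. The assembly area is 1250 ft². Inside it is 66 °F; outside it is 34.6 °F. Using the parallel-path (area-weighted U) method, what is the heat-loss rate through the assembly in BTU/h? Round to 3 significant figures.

U_eff = 0.8/29.1 + 0.2/7.85 = 0.02749 + 0.02548 = 0.05297
R_eff = 1/U_eff = 18.88 ft²·°F·h/BTU
Q = 1250 × (66 − 34.6) / 18.88 = 2079 BTU/h

2080 BTU/h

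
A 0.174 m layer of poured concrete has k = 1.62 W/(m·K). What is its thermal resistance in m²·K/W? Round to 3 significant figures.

R = L/k = 0.174/1.62 = 0.1074 m²·K/W

0.107 m²·K/W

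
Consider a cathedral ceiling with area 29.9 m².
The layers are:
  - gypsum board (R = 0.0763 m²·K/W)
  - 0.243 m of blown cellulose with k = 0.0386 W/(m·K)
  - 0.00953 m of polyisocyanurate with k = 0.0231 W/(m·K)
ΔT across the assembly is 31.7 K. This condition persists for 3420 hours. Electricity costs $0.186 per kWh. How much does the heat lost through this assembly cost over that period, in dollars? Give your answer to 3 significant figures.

0.243/0.0386 = 6.295
0.00953/0.0231 = 0.4126
R_total = 0.0763 + 6.295 + 0.4126 = 6.784 m²·K/W
Q = 29.9 × 31.7 / 6.784 = 139.7 W
E = 139.7 W × 3420 h / 1000 = 477.8 kWh
Cost = 477.8 × 0.186 = $88.87

88.9 dollars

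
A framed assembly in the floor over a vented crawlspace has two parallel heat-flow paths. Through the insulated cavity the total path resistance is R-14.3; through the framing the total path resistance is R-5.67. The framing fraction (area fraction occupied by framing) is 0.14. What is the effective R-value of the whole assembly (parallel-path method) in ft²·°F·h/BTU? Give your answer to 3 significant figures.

U_eff = 0.86/14.3 + 0.14/5.67 = 0.06014 + 0.02469 = 0.08483
R_eff = 1/U_eff = 11.79 ft²·°F·h/BTU

11.8 ft²·°F·h/BTU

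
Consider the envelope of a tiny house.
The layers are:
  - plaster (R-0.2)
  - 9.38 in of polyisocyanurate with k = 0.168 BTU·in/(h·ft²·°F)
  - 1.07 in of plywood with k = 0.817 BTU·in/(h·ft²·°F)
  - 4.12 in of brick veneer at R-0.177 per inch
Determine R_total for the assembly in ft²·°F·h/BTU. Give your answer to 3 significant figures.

9.38/0.168 = 55.83
1.07/0.817 = 1.31
4.12 × 0.177 = 0.7292
R_total = 0.2 + 55.83 + 1.31 + 0.7292 = 58.07 ft²·°F·h/BTU

58.1 ft²·°F·h/BTU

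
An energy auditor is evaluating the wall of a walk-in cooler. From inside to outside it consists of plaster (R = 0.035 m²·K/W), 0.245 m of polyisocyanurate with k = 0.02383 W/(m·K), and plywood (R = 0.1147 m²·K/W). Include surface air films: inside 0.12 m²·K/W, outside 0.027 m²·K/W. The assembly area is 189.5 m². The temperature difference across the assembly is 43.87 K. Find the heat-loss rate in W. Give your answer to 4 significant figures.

0.245/0.02383 = 10.281
R_total = 0.12 + 0.035 + 10.281 + 0.1147 + 0.027 = 10.578 m²·K/W
Q = A·ΔT/R = 189.5 × 43.87 / 10.578 = 785.92 W

785.9 W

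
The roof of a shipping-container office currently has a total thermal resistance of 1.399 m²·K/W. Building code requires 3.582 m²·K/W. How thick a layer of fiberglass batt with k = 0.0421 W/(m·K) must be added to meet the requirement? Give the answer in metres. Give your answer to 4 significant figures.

ΔR = 3.582 − 1.399 = 2.183 m²·K/W
L = ΔR × k = 2.183 × 0.0421 = 0.091904 m

0.09190 m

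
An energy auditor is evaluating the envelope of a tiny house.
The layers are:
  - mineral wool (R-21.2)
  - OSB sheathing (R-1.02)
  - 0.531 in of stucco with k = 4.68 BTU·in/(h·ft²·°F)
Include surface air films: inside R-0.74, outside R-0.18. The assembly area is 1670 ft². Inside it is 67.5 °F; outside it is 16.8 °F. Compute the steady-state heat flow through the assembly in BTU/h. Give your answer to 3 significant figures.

3640 BTU/h

0.531/4.68 = 0.1135
R_total = 0.74 + 21.2 + 1.02 + 0.1135 + 0.18 = 23.25 ft²·°F·h/BTU
Q = A·ΔT/R = 1670 × (67.5 − 16.8) / 23.25 = 3641 BTU/h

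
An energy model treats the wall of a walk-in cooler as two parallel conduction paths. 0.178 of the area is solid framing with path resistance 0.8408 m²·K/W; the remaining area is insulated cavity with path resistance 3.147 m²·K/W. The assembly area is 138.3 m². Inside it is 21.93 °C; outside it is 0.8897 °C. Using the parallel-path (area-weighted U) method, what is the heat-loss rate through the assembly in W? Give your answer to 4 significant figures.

U_eff = 0.822/3.147 + 0.178/0.8408 = 0.2612 + 0.2117 = 0.4729
R_eff = 1/U_eff = 2.1146 m²·K/W
Q = 138.3 × (21.93 − 0.8897) / 2.1146 = 1376.1 W

1376 W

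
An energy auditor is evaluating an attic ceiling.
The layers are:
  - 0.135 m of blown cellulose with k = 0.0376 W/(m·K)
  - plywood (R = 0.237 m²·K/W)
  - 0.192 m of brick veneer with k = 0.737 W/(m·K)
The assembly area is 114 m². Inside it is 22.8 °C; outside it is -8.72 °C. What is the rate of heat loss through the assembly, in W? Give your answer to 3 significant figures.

0.135/0.0376 = 3.59
0.192/0.737 = 0.2605
R_total = 3.59 + 0.237 + 0.2605 = 4.088 m²·K/W
Q = A·ΔT/R = 114 × (22.8 − (-8.72)) / 4.088 = 879 W

879 W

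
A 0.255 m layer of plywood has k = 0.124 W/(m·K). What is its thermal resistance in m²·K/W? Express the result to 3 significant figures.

2.06 m²·K/W

R = L/k = 0.255/0.124 = 2.056 m²·K/W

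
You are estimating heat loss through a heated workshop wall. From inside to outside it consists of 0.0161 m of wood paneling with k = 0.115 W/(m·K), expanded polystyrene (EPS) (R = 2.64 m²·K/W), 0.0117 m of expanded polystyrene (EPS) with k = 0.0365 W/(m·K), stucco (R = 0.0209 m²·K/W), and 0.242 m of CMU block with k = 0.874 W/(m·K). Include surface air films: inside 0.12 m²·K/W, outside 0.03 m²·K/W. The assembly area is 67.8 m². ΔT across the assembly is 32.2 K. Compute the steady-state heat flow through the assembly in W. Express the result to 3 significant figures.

0.0161/0.115 = 0.14
0.0117/0.0365 = 0.3205
0.242/0.874 = 0.2769
R_total = 0.12 + 0.14 + 2.64 + 0.3205 + 0.0209 + 0.2769 + 0.03 = 3.548 m²·K/W
Q = A·ΔT/R = 67.8 × 32.2 / 3.548 = 615.3 W

615 W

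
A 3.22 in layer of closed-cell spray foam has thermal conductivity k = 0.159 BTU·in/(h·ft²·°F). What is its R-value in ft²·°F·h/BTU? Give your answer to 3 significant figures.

20.3 ft²·°F·h/BTU

R = L/k = 3.22/0.159 = 20.25 ft²·°F·h/BTU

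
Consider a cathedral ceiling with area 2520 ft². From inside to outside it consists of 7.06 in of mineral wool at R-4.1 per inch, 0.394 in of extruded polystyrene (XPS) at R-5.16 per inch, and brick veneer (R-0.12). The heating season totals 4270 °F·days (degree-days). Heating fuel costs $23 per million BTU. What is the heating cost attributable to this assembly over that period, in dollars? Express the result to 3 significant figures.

7.06 × 4.1 = 28.95
0.394 × 5.16 = 2.033
R_total = 28.95 + 2.033 + 0.12 = 31.1 ft²·°F·h/BTU
E = A × HDD × 24 / R = 2520 × 4270 × 24 / 31.1 = 8304000 BTU
Cost = 8304000/10⁶ × 23 = $191

191 dollars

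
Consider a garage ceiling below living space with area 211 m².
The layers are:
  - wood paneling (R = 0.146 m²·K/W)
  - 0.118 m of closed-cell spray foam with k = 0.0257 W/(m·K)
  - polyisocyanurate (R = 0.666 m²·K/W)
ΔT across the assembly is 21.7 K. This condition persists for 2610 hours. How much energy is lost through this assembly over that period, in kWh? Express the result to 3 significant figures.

2210 kWh

0.118/0.0257 = 4.591
R_total = 0.146 + 4.591 + 0.666 = 5.403 m²·K/W
Q = 211 × 21.7 / 5.403 = 847.4 W
E = 847.4 W × 2610 h / 1000 = 2212 kWh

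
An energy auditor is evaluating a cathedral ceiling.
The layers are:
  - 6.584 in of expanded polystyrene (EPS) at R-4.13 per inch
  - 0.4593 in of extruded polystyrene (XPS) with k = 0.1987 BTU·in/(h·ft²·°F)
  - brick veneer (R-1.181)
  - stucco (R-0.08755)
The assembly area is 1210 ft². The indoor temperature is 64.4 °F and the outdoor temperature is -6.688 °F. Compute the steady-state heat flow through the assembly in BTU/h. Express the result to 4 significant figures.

2795 BTU/h

6.584 × 4.13 = 27.192
0.4593/0.1987 = 2.3115
R_total = 27.192 + 2.3115 + 1.181 + 0.08755 = 30.772 ft²·°F·h/BTU
Q = A·ΔT/R = 1210 × (64.4 − (-6.688)) / 30.772 = 2795.3 BTU/h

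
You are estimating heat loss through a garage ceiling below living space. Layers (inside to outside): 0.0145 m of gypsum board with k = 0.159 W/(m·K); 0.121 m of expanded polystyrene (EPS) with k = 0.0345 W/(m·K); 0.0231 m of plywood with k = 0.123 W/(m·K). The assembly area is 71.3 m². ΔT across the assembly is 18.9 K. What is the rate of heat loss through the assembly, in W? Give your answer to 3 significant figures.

0.0145/0.159 = 0.09119
0.121/0.0345 = 3.507
0.0231/0.123 = 0.1878
R_total = 0.09119 + 3.507 + 0.1878 = 3.786 m²·K/W
Q = A·ΔT/R = 71.3 × 18.9 / 3.786 = 355.9 W

356 W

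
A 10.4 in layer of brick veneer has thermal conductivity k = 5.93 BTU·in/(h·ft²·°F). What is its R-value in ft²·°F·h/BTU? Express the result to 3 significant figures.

1.75 ft²·°F·h/BTU

R = L/k = 10.4/5.93 = 1.754 ft²·°F·h/BTU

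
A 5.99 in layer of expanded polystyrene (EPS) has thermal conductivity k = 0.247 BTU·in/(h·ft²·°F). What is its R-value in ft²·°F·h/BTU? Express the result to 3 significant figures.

R = L/k = 5.99/0.247 = 24.25 ft²·°F·h/BTU

24.3 ft²·°F·h/BTU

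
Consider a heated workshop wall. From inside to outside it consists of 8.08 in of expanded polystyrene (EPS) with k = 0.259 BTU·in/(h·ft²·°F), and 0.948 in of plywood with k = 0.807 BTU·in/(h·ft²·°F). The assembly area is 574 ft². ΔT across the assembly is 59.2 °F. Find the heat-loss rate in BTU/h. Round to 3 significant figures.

1050 BTU/h

8.08/0.259 = 31.2
0.948/0.807 = 1.175
R_total = 31.2 + 1.175 = 32.37 ft²·°F·h/BTU
Q = A·ΔT/R = 574 × 59.2 / 32.37 = 1050 BTU/h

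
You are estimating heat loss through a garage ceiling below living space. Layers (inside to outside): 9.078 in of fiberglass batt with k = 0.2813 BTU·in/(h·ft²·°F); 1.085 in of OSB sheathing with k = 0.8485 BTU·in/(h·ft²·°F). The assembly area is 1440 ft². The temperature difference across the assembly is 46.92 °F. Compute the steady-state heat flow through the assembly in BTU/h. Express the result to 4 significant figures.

9.078/0.2813 = 32.272
1.085/0.8485 = 1.2787
R_total = 32.272 + 1.2787 = 33.55 ft²·°F·h/BTU
Q = A·ΔT/R = 1440 × 46.92 / 33.55 = 2013.8 BTU/h

2014 BTU/h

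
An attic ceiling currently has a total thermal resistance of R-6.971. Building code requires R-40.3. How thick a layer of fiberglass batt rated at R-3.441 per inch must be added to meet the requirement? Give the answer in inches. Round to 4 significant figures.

ΔR = 40.3 − 6.971 = 33.329 ft²·°F·h/BTU
L = ΔR / (R/in) = 33.329/3.441 = 9.6858 in

9.686 in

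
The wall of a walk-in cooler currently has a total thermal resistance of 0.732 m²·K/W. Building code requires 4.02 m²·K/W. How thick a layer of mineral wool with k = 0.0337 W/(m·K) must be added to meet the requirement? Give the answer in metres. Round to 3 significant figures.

ΔR = 4.02 − 0.732 = 3.288 m²·K/W
L = ΔR × k = 3.288 × 0.0337 = 0.1108 m

0.111 m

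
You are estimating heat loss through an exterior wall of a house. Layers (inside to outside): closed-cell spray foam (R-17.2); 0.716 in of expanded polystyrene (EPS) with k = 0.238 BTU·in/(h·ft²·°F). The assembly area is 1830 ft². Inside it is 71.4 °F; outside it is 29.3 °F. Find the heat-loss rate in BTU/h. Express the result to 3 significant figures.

0.716/0.238 = 3.008
R_total = 17.2 + 3.008 = 20.21 ft²·°F·h/BTU
Q = A·ΔT/R = 1830 × (71.4 − 29.3) / 20.21 = 3812 BTU/h

3810 BTU/h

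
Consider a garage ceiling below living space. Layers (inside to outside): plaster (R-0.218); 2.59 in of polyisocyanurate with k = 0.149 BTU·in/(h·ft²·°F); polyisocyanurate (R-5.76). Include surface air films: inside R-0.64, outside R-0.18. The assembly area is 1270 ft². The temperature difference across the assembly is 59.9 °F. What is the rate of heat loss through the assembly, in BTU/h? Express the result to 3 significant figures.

3150 BTU/h

2.59/0.149 = 17.38
R_total = 0.64 + 0.218 + 17.38 + 5.76 + 0.18 = 24.18 ft²·°F·h/BTU
Q = A·ΔT/R = 1270 × 59.9 / 24.18 = 3146 BTU/h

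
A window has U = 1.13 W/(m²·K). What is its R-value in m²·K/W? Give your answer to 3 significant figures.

R = 1/U = 1/1.13 = 0.885

0.885 m²·K/W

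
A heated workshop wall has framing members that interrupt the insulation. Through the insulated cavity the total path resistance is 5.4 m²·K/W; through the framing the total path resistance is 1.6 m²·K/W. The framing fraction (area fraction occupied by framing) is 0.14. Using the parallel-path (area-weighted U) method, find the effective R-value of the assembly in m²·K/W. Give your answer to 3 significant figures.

4.05 m²·K/W

U_eff = 0.86/5.4 + 0.14/1.6 = 0.1593 + 0.0875 = 0.2468
R_eff = 1/U_eff = 4.053 m²·K/W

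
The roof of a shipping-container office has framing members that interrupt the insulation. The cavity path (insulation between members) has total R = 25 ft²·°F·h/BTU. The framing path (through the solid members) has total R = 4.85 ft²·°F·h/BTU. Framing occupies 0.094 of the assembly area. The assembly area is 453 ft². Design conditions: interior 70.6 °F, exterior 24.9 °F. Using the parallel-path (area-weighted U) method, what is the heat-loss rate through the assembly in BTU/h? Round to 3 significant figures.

1150 BTU/h

U_eff = 0.906/25 + 0.094/4.85 = 0.03624 + 0.01938 = 0.05562
R_eff = 1/U_eff = 17.98 ft²·°F·h/BTU
Q = 453 × (70.6 − 24.9) / 17.98 = 1151 BTU/h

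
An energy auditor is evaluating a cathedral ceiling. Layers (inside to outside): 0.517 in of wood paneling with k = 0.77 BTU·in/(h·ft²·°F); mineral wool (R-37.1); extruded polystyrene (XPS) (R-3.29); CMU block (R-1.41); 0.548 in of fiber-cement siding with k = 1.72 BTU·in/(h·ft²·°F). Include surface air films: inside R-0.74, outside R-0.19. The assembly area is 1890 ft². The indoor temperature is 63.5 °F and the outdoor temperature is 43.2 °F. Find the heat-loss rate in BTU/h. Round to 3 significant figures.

0.517/0.77 = 0.6714
0.548/1.72 = 0.3186
R_total = 0.74 + 0.6714 + 37.1 + 3.29 + 1.41 + 0.3186 + 0.19 = 43.72 ft²·°F·h/BTU
Q = A·ΔT/R = 1890 × (63.5 − 43.2) / 43.72 = 877.6 BTU/h

878 BTU/h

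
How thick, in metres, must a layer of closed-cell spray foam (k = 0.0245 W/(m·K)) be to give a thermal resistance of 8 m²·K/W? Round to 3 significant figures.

L = R·k = 8 × 0.0245 = 0.196 m

0.196 m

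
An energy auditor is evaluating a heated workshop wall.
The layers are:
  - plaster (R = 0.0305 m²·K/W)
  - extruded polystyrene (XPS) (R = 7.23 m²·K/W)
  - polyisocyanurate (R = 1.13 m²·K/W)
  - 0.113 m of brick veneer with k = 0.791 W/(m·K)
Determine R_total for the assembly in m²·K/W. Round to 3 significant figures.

8.53 m²·K/W

0.113/0.791 = 0.1429
R_total = 0.0305 + 7.23 + 1.13 + 0.1429 = 8.533 m²·K/W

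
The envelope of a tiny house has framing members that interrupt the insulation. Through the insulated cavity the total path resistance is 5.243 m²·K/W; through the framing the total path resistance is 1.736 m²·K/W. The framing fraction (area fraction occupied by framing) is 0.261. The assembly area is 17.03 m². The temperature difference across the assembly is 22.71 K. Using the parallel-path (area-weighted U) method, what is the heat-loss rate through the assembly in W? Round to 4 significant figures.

112.7 W

U_eff = 0.739/5.243 + 0.261/1.736 = 0.14095 + 0.15035 = 0.2913
R_eff = 1/U_eff = 3.4329 m²·K/W
Q = 17.03 × 22.71 / 3.4329 = 112.66 W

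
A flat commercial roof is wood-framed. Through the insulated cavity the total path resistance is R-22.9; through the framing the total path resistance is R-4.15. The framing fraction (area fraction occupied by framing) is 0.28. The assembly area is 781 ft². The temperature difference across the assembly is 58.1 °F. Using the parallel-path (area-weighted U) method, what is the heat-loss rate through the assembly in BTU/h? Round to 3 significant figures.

4490 BTU/h

U_eff = 0.72/22.9 + 0.28/4.15 = 0.03144 + 0.06747 = 0.09891
R_eff = 1/U_eff = 10.11 ft²·°F·h/BTU
Q = 781 × 58.1 / 10.11 = 4488 BTU/h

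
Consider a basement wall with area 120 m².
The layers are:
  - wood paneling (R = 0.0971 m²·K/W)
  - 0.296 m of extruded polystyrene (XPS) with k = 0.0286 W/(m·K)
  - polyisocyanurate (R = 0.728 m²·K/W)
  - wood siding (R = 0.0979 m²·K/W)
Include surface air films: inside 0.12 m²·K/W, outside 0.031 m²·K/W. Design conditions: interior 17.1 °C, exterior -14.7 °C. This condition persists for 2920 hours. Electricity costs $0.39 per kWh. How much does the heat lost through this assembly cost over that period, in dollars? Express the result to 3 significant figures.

380 dollars

0.296/0.0286 = 10.35
R_total = 0.12 + 0.0971 + 10.35 + 0.728 + 0.0979 + 0.031 = 11.42 m²·K/W
Q = 120 × (17.1 − (-14.7)) / 11.42 = 334 W
E = 334 W × 2920 h / 1000 = 975.4 kWh
Cost = 975.4 × 0.39 = $380.4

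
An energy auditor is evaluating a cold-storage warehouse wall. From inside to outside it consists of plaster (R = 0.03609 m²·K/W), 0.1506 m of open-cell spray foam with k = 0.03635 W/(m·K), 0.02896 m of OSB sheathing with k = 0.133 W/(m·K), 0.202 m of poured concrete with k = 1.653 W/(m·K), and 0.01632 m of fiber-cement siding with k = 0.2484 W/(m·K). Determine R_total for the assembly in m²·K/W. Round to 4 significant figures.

0.1506/0.03635 = 4.1431
0.02896/0.133 = 0.21774
0.202/1.653 = 0.1222
0.01632/0.2484 = 0.0657
R_total = 0.03609 + 4.1431 + 0.21774 + 0.1222 + 0.0657 = 4.5848 m²·K/W

4.585 m²·K/W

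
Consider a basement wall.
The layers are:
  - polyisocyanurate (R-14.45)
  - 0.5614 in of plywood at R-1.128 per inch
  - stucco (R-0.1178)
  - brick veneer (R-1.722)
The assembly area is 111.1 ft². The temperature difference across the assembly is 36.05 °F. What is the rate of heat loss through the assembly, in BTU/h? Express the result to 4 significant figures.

0.5614 × 1.128 = 0.63326
R_total = 14.45 + 0.63326 + 0.1178 + 1.722 = 16.923 ft²·°F·h/BTU
Q = A·ΔT/R = 111.1 × 36.05 / 16.923 = 236.67 BTU/h

236.7 BTU/h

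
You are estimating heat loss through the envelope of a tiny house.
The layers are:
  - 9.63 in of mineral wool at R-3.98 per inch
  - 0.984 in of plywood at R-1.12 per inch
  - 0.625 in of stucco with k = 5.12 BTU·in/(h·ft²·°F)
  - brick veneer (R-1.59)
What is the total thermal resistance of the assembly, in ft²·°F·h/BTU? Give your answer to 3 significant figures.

9.63 × 3.98 = 38.33
0.984 × 1.12 = 1.102
0.625/5.12 = 0.1221
R_total = 38.33 + 1.102 + 0.1221 + 1.59 = 41.14 ft²·°F·h/BTU

41.1 ft²·°F·h/BTU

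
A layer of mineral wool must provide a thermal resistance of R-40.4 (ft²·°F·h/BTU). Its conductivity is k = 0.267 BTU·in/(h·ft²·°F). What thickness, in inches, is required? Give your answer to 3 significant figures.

10.8 in

L = R × k = 40.4 × 0.267 = 10.79 in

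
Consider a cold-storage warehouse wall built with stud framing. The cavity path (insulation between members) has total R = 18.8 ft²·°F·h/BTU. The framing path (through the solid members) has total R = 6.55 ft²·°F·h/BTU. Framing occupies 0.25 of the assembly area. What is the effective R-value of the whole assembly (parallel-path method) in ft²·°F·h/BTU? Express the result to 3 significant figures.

12.8 ft²·°F·h/BTU

U_eff = 0.75/18.8 + 0.25/6.55 = 0.03989 + 0.03817 = 0.07806
R_eff = 1/U_eff = 12.81 ft²·°F·h/BTU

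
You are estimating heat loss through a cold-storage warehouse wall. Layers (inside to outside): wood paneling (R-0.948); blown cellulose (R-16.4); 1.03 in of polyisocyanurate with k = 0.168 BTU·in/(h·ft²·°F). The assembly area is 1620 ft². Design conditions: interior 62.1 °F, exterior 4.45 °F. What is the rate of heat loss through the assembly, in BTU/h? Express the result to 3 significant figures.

3980 BTU/h

1.03/0.168 = 6.131
R_total = 0.948 + 16.4 + 6.131 = 23.48 ft²·°F·h/BTU
Q = A·ΔT/R = 1620 × (62.1 − 4.45) / 23.48 = 3978 BTU/h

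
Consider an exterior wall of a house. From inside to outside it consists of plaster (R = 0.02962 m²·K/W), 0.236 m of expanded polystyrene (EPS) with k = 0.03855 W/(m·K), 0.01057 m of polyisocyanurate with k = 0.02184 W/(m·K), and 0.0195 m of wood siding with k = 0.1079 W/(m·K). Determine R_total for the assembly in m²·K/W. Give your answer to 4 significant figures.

6.816 m²·K/W

0.236/0.03855 = 6.1219
0.01057/0.02184 = 0.48397
0.0195/0.1079 = 0.18072
R_total = 0.02962 + 6.1219 + 0.48397 + 0.18072 = 6.8162 m²·K/W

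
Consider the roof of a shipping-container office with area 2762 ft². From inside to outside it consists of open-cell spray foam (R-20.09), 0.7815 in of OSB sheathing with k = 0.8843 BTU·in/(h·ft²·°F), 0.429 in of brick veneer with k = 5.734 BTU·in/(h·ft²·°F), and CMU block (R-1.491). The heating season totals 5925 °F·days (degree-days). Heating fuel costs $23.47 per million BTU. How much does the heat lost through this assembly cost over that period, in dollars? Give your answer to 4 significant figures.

0.7815/0.8843 = 0.88375
0.429/5.734 = 0.074817
R_total = 20.09 + 0.88375 + 0.074817 + 1.491 = 22.54 ft²·°F·h/BTU
E = A × HDD × 24 / R = 2762 × 5925 × 24 / 22.54 = 17425000 BTU
Cost = 17425000/10⁶ × 23.47 = $408.97

409.0 dollars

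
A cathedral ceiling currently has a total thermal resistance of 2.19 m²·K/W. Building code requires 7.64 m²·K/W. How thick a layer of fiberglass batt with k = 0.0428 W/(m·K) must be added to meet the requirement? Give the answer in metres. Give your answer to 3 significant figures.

0.233 m

ΔR = 7.64 − 2.19 = 5.45 m²·K/W
L = ΔR × k = 5.45 × 0.0428 = 0.2333 m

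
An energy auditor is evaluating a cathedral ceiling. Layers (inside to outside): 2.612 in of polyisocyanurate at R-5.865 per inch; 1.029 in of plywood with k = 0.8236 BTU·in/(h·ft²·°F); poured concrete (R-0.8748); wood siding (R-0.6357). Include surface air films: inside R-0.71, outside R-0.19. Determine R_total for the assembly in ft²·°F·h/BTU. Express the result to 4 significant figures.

18.98 ft²·°F·h/BTU

2.612 × 5.865 = 15.319
1.029/0.8236 = 1.2494
R_total = 0.71 + 15.319 + 1.2494 + 0.8748 + 0.6357 + 0.19 = 18.979 ft²·°F·h/BTU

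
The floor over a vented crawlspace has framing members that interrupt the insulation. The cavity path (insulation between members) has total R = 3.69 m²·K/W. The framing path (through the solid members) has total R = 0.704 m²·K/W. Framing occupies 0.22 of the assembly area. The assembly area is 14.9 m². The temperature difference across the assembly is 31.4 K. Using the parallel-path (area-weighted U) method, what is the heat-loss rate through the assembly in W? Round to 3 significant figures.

U_eff = 0.78/3.69 + 0.22/0.704 = 0.2114 + 0.3125 = 0.5239
R_eff = 1/U_eff = 1.909 m²·K/W
Q = 14.9 × 31.4 / 1.909 = 245.1 W

245 W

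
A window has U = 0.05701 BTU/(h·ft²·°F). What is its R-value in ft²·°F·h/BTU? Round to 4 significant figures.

R = 1/U = 1/0.05701 = 17.541

17.54 ft²·°F·h/BTU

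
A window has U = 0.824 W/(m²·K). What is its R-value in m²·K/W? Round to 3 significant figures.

R = 1/U = 1/0.824 = 1.214

1.21 m²·K/W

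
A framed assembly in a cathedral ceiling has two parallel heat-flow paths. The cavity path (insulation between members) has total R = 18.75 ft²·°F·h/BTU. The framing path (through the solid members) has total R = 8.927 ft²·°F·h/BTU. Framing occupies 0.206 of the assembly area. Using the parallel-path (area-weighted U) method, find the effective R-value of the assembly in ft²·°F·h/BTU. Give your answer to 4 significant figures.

U_eff = 0.794/18.75 + 0.206/8.927 = 0.042347 + 0.023076 = 0.065423
R_eff = 1/U_eff = 15.285 ft²·°F·h/BTU

15.29 ft²·°F·h/BTU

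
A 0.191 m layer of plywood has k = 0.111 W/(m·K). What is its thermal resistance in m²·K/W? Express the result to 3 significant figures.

R = L/k = 0.191/0.111 = 1.721 m²·K/W

1.72 m²·K/W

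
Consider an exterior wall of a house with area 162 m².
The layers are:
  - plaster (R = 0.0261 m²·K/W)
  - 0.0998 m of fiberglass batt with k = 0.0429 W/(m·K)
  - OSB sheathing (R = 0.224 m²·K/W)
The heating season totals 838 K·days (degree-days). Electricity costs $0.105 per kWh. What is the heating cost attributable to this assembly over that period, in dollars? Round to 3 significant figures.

133 dollars

0.0998/0.0429 = 2.326
R_total = 0.0261 + 2.326 + 0.224 = 2.576 m²·K/W
E = A × HDD × 24 / R / 1000 = 162 × 838 × 24 / 2.576 / 1000 = 1265 kWh
Cost = 1265 × 0.105 = $132.8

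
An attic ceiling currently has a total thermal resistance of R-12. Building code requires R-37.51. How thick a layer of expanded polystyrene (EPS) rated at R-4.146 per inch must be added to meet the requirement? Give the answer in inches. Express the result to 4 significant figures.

6.153 in

ΔR = 37.51 − 12 = 25.51 ft²·°F·h/BTU
L = ΔR / (R/in) = 25.51/4.146 = 6.1529 in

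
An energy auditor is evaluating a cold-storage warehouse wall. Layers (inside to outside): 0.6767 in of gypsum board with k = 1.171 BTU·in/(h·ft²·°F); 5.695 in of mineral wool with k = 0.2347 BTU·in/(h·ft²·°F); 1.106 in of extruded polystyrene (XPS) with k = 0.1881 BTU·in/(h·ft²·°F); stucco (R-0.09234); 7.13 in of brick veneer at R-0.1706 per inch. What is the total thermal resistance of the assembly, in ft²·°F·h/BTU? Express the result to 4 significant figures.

32.03 ft²·°F·h/BTU

0.6767/1.171 = 0.57788
5.695/0.2347 = 24.265
1.106/0.1881 = 5.8799
7.13 × 0.1706 = 1.2164
R_total = 0.57788 + 24.265 + 5.8799 + 0.09234 + 1.2164 = 32.031 ft²·°F·h/BTU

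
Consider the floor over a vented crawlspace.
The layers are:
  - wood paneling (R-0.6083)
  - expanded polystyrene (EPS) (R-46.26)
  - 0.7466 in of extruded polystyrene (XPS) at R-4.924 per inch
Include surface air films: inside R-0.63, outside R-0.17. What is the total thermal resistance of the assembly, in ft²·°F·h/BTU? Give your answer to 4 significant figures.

51.34 ft²·°F·h/BTU

0.7466 × 4.924 = 3.6763
R_total = 0.63 + 0.6083 + 46.26 + 3.6763 + 0.17 = 51.345 ft²·°F·h/BTU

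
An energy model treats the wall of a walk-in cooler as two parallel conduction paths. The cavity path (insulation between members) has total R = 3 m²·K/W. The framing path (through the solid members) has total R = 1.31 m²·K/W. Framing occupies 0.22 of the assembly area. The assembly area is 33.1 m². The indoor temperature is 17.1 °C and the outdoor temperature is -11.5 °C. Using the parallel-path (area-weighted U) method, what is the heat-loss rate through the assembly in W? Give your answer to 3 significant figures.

U_eff = 0.78/3 + 0.22/1.31 = 0.26 + 0.1679 = 0.4279
R_eff = 1/U_eff = 2.337 m²·K/W
Q = 33.1 × (17.1 − (-11.5)) / 2.337 = 405.1 W

405 W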